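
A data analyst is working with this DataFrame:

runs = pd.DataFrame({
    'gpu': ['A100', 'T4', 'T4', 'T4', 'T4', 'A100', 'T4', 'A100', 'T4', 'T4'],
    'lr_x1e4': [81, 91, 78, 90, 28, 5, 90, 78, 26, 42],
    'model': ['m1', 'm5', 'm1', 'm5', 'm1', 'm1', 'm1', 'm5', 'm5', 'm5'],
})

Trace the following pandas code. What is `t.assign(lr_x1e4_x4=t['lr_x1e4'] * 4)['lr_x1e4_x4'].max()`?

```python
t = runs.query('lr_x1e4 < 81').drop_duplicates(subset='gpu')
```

filter rows where lr_x1e4 < 81:
    gpu  lr_x1e4 model
2    T4       78    m1
4    T4       28    m1
5  A100        5    m1
7  A100       78    m5
8    T4       26    m5
9    T4       42    m5
drop duplicate gpu (keep=first):
    gpu  lr_x1e4 model
2    T4       78    m1
5  A100        5    m1
add column lr_x1e4_x4 = t['lr_x1e4'] * 4:
    gpu  lr_x1e4 model  lr_x1e4_x4
2    T4       78    m1         312
5  A100        5    m1          20
Taking the max of column 'lr_x1e4_x4' gives 312.

312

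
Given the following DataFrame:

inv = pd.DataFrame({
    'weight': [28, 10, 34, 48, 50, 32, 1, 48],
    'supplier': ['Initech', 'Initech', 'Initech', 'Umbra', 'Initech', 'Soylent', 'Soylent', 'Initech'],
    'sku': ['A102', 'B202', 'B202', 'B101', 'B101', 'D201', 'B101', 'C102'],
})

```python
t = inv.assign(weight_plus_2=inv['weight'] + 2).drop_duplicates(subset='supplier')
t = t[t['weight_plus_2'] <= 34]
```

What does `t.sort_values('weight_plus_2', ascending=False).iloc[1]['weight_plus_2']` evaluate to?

add column weight_plus_2 = inv['weight'] + 2:
   weight supplier   sku  weight_plus_2
0      28  Initech  A102             30
1      10  Initech  B202             12
2      34  Initech  B202             36
3      48    Umbra  B101             50
4      50  Initech  B101             52
5      32  Soylent  D201             34
6       1  Soylent  B101              3
7      48  Initech  C102             50
drop duplicate supplier (keep=first):
   weight supplier   sku  weight_plus_2
0      28  Initech  A102             30
3      48    Umbra  B101             50
5      32  Soylent  D201             34
filter rows where weight_plus_2 <= 34:
   weight supplier   sku  weight_plus_2
0      28  Initech  A102             30
5      32  Soylent  D201             34
sort by weight_plus_2 descending:
   weight supplier   sku  weight_plus_2
5      32  Soylent  D201             34
0      28  Initech  A102             30
The value at position 1, column 'weight_plus_2' is 30.

30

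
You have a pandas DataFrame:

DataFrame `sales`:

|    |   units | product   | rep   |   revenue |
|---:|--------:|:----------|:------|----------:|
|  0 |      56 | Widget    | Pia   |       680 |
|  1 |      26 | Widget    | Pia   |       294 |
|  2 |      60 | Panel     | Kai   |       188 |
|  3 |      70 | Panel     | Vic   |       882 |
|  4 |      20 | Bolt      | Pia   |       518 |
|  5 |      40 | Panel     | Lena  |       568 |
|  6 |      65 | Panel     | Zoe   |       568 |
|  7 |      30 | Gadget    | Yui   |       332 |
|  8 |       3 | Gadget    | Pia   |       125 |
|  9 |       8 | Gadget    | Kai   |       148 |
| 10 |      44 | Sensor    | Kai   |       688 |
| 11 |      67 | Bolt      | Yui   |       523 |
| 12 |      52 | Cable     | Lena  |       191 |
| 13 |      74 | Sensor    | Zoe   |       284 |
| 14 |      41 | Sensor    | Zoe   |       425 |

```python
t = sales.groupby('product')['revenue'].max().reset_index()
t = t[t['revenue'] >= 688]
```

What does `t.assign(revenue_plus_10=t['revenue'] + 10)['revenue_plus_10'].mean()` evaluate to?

795.0

group by product, max of revenue:
product
Bolt      523
Cable     191
Gadget    332
Panel     882
Sensor    688
Widget    680
Name: revenue, dtype: int64
reset_index():
  product  revenue
0    Bolt      523
1   Cable      191
2  Gadget      332
3   Panel      882
4  Sensor      688
5  Widget      680
filter rows where revenue >= 688:
  product  revenue
3   Panel      882
4  Sensor      688
add column revenue_plus_10 = t['revenue'] + 10:
  product  revenue  revenue_plus_10
3   Panel      882              892
4  Sensor      688              698
The mean of column 'revenue_plus_10' is 795.0.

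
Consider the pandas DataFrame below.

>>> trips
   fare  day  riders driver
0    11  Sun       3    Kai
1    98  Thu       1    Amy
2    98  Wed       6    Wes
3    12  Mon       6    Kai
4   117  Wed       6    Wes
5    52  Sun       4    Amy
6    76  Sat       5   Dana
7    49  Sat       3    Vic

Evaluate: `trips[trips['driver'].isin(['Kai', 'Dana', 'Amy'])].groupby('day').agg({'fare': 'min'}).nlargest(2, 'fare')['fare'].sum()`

filter rows where driver in ['Kai', 'Dana', 'Amy']:
   fare  day  riders driver
0    11  Sun       3    Kai
1    98  Thu       1    Amy
3    12  Mon       6    Kai
5    52  Sun       4    Amy
6    76  Sat       5   Dana
group by day, min of fare:
     fare
day      
Mon    12
Sat    76
Sun    11
Thu    98
take 2 rows with largest fare:
     fare
day      
Thu    98
Sat    76
Hence 174.

174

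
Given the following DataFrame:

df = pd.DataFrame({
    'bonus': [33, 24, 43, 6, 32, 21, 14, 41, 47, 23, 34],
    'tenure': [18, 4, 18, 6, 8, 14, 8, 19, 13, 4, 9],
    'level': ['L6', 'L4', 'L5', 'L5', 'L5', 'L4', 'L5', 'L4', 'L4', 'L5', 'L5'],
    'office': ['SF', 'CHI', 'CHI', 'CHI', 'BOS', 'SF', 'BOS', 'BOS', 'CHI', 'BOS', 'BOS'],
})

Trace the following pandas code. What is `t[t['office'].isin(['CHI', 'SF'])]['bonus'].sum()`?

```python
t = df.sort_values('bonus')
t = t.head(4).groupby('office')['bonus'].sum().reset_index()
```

sort by bonus:
    bonus  tenure level office
3       6       6    L5    CHI
6      14       8    L5    BOS
5      21      14    L4     SF
9      23       4    L5    BOS
1      24       4    L4    CHI
4      32       8    L5    BOS
0      33      18    L6     SF
10     34       9    L5    BOS
7      41      19    L4    BOS
2      43      18    L5    CHI
8      47      13    L4    CHI
take first 4 rows:
   bonus  tenure level office
3      6       6    L5    CHI
6     14       8    L5    BOS
5     21      14    L4     SF
9     23       4    L5    BOS
group by office, sum of bonus:
office
BOS    37
CHI     6
SF     21
Name: bonus, dtype: int64
reset_index():
  office  bonus
0    BOS     37
1    CHI      6
2     SF     21
filter rows where office in ['CHI', 'SF']:
  office  bonus
1    CHI      6
2     SF     21

27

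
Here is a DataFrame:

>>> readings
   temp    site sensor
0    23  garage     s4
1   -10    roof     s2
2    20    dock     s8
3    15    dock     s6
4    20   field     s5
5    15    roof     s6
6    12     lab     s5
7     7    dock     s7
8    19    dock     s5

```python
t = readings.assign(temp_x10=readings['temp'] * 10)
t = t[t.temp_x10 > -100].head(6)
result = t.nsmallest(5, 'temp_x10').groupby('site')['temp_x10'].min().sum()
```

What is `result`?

620

add column temp_x10 = readings['temp'] * 10:
   temp    site sensor  temp_x10
0    23  garage     s4       230
1   -10    roof     s2      -100
2    20    dock     s8       200
3    15    dock     s6       150
4    20   field     s5       200
5    15    roof     s6       150
6    12     lab     s5       120
7     7    dock     s7        70
8    19    dock     s5       190
filter rows where temp_x10 > -100:
   temp    site sensor  temp_x10
0    23  garage     s4       230
2    20    dock     s8       200
3    15    dock     s6       150
4    20   field     s5       200
5    15    roof     s6       150
6    12     lab     s5       120
7     7    dock     s7        70
8    19    dock     s5       190
take first 6 rows:
   temp    site sensor  temp_x10
0    23  garage     s4       230
2    20    dock     s8       200
3    15    dock     s6       150
4    20   field     s5       200
5    15    roof     s6       150
6    12     lab     s5       120
take 5 rows with smallest temp_x10:
   temp   site sensor  temp_x10
6    12    lab     s5       120
3    15   dock     s6       150
5    15   roof     s6       150
2    20   dock     s8       200
4    20  field     s5       200
group by site, min of temp_x10:
site
dock     150
field    200
lab      120
roof     150
Name: temp_x10, dtype: int64
sum of the resulting series → 620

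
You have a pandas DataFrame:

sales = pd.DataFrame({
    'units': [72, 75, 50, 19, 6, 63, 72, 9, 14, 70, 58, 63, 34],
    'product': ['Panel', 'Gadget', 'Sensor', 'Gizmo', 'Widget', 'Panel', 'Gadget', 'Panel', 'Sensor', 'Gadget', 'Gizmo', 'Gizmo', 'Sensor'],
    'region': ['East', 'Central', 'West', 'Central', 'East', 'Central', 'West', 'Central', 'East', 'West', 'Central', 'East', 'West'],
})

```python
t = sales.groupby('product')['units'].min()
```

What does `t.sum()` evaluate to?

group by product, min of units:
product
Gadget    70
Gizmo     19
Panel      9
Sensor    14
Widget     6
Name: units, dtype: int64
Then the sum of the resulting series: 118

118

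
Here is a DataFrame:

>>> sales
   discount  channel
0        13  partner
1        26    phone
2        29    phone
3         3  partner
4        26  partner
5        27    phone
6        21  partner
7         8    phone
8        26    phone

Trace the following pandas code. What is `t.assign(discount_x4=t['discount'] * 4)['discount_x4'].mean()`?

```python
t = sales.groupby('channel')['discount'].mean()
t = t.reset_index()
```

77.9

group by channel, mean of discount:
channel
partner    15.75
phone      23.20
Name: discount, dtype: float64
reset_index():
   channel  discount
0  partner     15.75
1    phone     23.20
add column discount_x4 = t['discount'] * 4:
   channel  discount  discount_x4
0  partner     15.75         63.0
1    phone     23.20         92.8
Finally, mean of column 'discount_x4' = 77.9.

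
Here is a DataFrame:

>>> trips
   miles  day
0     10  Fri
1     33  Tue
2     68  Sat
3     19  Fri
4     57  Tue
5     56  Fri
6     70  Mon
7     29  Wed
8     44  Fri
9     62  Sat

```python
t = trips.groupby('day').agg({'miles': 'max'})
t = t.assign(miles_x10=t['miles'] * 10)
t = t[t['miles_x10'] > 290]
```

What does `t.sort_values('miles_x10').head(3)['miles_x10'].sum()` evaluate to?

1810

group by day, max of miles:
     miles
day       
Fri     56
Mon     70
Sat     68
Tue     57
Wed     29
add column miles_x10 = t['miles'] * 10:
     miles  miles_x10
day                  
Fri     56        560
Mon     70        700
Sat     68        680
Tue     57        570
Wed     29        290
filter rows where miles_x10 > 290:
     miles  miles_x10
day                  
Fri     56        560
Mon     70        700
Sat     68        680
Tue     57        570
sort by miles_x10:
     miles  miles_x10
day                  
Fri     56        560
Tue     57        570
Sat     68        680
Mon     70        700
take first 3 rows:
     miles  miles_x10
day                  
Fri     56        560
Tue     57        570
Sat     68        680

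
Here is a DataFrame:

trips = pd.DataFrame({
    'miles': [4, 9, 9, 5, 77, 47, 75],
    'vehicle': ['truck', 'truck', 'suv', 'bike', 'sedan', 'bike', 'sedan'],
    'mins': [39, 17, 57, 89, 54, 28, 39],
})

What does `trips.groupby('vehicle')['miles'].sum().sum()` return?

226

group by vehicle, sum of miles:
vehicle
bike      52
sedan    152
suv        9
truck     13
Name: miles, dtype: int64
sum of the resulting series → 226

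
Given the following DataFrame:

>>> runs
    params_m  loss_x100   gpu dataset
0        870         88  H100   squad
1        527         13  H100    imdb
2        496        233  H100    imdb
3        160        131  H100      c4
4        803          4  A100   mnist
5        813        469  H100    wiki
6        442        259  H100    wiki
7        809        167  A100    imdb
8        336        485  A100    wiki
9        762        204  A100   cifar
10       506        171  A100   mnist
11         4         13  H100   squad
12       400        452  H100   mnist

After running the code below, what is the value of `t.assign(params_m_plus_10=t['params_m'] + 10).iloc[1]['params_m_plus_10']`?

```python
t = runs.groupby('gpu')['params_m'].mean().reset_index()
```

474.0

group by gpu, mean of params_m:
gpu
A100    643.2
H100    464.0
Name: params_m, dtype: float64
reset_index():
    gpu  params_m
0  A100     643.2
1  H100     464.0
add column params_m_plus_10 = t['params_m'] + 10:
    gpu  params_m  params_m_plus_10
0  A100     643.2             653.2
1  H100     464.0             474.0
Taking the value at position 1, column 'params_m_plus_10' gives 474.0.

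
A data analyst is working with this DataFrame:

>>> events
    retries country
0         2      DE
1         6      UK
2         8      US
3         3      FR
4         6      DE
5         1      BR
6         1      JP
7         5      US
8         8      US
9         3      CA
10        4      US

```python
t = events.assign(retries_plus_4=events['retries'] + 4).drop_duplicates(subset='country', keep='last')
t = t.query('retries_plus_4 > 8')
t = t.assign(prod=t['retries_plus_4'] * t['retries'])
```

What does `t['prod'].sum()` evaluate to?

120

add column retries_plus_4 = events['retries'] + 4:
    retries country  retries_plus_4
0         2      DE               6
1         6      UK              10
2         8      US              12
3         3      FR               7
4         6      DE              10
5         1      BR               5
6         1      JP               5
7         5      US               9
8         8      US              12
9         3      CA               7
10        4      US               8
drop duplicate country (keep=last):
    retries country  retries_plus_4
1         6      UK              10
3         3      FR               7
4         6      DE              10
5         1      BR               5
6         1      JP               5
9         3      CA               7
10        4      US               8
filter rows where retries_plus_4 > 8:
   retries country  retries_plus_4
1        6      UK              10
4        6      DE              10
add column prod = t['retries_plus_4'] * t['retries']:
   retries country  retries_plus_4  prod
1        6      UK              10    60
4        6      DE              10    60
Hence 120.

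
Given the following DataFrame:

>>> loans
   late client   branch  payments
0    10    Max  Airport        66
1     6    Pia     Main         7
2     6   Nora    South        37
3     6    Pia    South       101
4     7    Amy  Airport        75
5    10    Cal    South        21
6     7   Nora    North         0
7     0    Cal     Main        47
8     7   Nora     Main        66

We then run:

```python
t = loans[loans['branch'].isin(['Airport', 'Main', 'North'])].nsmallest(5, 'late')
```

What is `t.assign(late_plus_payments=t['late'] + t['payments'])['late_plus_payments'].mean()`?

44.4

filter rows where branch in ['Airport', 'Main', 'North']:
   late client   branch  payments
0    10    Max  Airport        66
1     6    Pia     Main         7
4     7    Amy  Airport        75
6     7   Nora    North         0
7     0    Cal     Main        47
8     7   Nora     Main        66
take 5 rows with smallest late:
   late client   branch  payments
7     0    Cal     Main        47
1     6    Pia     Main         7
4     7    Amy  Airport        75
6     7   Nora    North         0
8     7   Nora     Main        66
add column late_plus_payments = t['late'] + t['payments']:
   late client   branch  payments  late_plus_payments
7     0    Cal     Main        47                  47
1     6    Pia     Main         7                  13
4     7    Amy  Airport        75                  82
6     7   Nora    North         0                   7
8     7   Nora     Main        66                  73
Reading off the mean of column 'late_plus_payments', we get 44.4.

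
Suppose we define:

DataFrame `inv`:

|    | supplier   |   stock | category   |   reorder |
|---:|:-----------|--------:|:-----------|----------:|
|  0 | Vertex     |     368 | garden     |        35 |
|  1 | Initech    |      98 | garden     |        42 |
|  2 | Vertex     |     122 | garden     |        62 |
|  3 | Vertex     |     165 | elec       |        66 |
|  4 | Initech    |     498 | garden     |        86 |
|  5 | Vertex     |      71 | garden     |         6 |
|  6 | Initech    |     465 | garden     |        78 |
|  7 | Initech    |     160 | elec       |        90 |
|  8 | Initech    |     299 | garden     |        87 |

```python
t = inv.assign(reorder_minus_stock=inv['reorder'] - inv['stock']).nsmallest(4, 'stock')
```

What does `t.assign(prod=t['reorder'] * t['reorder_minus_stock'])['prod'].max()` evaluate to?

add column reorder_minus_stock = inv['reorder'] - inv['stock']:
  supplier  stock category  reorder  reorder_minus_stock
0   Vertex    368   garden       35                 -333
1  Initech     98   garden       42                  -56
2   Vertex    122   garden       62                  -60
3   Vertex    165     elec       66                  -99
4  Initech    498   garden       86                 -412
5   Vertex     71   garden        6                  -65
6  Initech    465   garden       78                 -387
7  Initech    160     elec       90                  -70
8  Initech    299   garden       87                 -212
take 4 rows with smallest stock:
  supplier  stock category  reorder  reorder_minus_stock
5   Vertex     71   garden        6                  -65
1  Initech     98   garden       42                  -56
2   Vertex    122   garden       62                  -60
7  Initech    160     elec       90                  -70
add column prod = t['reorder'] * t['reorder_minus_stock']:
  supplier  stock category  reorder  reorder_minus_stock  prod
5   Vertex     71   garden        6                  -65  -390
1  Initech     98   garden       42                  -56 -2352
2   Vertex    122   garden       62                  -60 -3720
7  Initech    160     elec       90                  -70 -6300
Finally, max of column 'prod' = -390.

-390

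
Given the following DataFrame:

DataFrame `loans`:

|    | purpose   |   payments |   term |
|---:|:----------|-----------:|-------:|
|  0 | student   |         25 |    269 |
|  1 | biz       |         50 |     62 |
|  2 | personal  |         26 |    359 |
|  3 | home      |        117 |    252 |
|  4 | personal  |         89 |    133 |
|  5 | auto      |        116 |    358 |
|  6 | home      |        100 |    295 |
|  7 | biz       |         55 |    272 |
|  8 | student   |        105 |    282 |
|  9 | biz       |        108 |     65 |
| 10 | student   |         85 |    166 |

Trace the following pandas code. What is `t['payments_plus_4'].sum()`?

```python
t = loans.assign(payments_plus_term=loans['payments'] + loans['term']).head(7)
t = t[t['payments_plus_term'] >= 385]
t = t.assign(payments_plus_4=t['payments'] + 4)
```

add column payments_plus_term = loans['payments'] + loans['term']:
     purpose  payments  term  payments_plus_term
0    student        25   269                 294
1        biz        50    62                 112
2   personal        26   359                 385
3       home       117   252                 369
4   personal        89   133                 222
5       auto       116   358                 474
6       home       100   295                 395
7        biz        55   272                 327
8    student       105   282                 387
9        biz       108    65                 173
10   student        85   166                 251
take first 7 rows:
    purpose  payments  term  payments_plus_term
0   student        25   269                 294
1       biz        50    62                 112
2  personal        26   359                 385
3      home       117   252                 369
4  personal        89   133                 222
5      auto       116   358                 474
6      home       100   295                 395
filter rows where payments_plus_term >= 385:
    purpose  payments  term  payments_plus_term
2  personal        26   359                 385
5      auto       116   358                 474
6      home       100   295                 395
add column payments_plus_4 = t['payments'] + 4:
    purpose  payments  term  payments_plus_term  payments_plus_4
2  personal        26   359                 385               30
5      auto       116   358                 474              120
6      home       100   295                 395              104
Hence 254.

254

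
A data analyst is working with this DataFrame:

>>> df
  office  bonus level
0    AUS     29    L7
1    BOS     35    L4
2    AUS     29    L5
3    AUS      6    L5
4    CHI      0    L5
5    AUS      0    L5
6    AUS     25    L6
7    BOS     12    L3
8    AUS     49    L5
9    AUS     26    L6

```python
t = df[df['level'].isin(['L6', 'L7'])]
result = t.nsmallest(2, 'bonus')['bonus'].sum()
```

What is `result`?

51

filter rows where level in ['L6', 'L7']:
  office  bonus level
0    AUS     29    L7
6    AUS     25    L6
9    AUS     26    L6
take 2 rows with smallest bonus:
  office  bonus level
6    AUS     25    L6
9    AUS     26    L6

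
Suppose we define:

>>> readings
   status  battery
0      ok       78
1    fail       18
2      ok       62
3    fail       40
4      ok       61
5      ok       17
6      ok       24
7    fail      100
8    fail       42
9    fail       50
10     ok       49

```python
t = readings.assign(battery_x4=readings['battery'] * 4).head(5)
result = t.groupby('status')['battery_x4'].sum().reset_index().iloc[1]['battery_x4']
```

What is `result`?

804

add column battery_x4 = readings['battery'] * 4:
   status  battery  battery_x4
0      ok       78         312
1    fail       18          72
2      ok       62         248
3    fail       40         160
4      ok       61         244
5      ok       17          68
6      ok       24          96
7    fail      100         400
8    fail       42         168
9    fail       50         200
10     ok       49         196
take first 5 rows:
  status  battery  battery_x4
0     ok       78         312
1   fail       18          72
2     ok       62         248
3   fail       40         160
4     ok       61         244
group by status, sum of battery_x4:
status
fail    232
ok      804
Name: battery_x4, dtype: int64
reset_index():
  status  battery_x4
0   fail         232
1     ok         804
value at position 1, column 'battery_x4' → 804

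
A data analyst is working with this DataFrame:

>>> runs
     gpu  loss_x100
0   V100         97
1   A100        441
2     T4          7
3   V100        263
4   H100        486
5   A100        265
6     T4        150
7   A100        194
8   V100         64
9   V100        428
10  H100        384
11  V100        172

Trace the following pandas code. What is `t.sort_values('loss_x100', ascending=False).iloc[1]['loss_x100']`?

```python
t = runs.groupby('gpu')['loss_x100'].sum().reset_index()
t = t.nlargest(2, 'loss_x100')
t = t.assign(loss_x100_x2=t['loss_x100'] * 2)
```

900

group by gpu, sum of loss_x100:
gpu
A100     900
H100     870
T4       157
V100    1024
Name: loss_x100, dtype: int64
reset_index():
    gpu  loss_x100
0  A100        900
1  H100        870
2    T4        157
3  V100       1024
take 2 rows with largest loss_x100:
    gpu  loss_x100
3  V100       1024
0  A100        900
add column loss_x100_x2 = t['loss_x100'] * 2:
    gpu  loss_x100  loss_x100_x2
3  V100       1024          2048
0  A100        900          1800
sort by loss_x100 descending:
    gpu  loss_x100  loss_x100_x2
3  V100       1024          2048
0  A100        900          1800
Taking the value at position 1, column 'loss_x100' gives 900.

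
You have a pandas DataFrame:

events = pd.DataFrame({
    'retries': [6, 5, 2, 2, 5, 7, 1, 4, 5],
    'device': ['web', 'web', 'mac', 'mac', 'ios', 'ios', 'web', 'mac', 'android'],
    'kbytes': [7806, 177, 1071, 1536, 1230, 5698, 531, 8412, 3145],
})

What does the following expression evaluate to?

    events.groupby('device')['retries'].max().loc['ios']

group by device, max of retries:
device
android    5
ios        7
mac        4
web        6
Name: retries, dtype: int64
value at index 'ios' → 7

7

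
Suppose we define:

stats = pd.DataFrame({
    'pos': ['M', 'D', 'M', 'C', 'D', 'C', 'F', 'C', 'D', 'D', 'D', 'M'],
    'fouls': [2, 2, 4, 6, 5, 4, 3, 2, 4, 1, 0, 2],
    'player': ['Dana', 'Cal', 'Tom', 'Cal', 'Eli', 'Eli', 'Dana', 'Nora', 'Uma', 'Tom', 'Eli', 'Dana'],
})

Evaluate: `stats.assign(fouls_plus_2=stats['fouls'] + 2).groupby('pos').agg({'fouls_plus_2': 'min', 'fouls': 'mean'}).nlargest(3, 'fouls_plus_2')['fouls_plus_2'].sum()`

add column fouls_plus_2 = stats['fouls'] + 2:
   pos  fouls player  fouls_plus_2
0    M      2   Dana             4
1    D      2    Cal             4
2    M      4    Tom             6
3    C      6    Cal             8
4    D      5    Eli             7
5    C      4    Eli             6
6    F      3   Dana             5
7    C      2   Nora             4
8    D      4    Uma             6
9    D      1    Tom             3
10   D      0    Eli             2
11   M      2   Dana             4
group by pos: min(fouls_plus_2), mean(fouls):
     fouls_plus_2     fouls
pos                        
C               4  4.000000
D               2  2.400000
F               5  3.000000
M               4  2.666667
take 3 rows with largest fouls_plus_2:
     fouls_plus_2     fouls
pos                        
F               5  3.000000
C               4  4.000000
M               4  2.666667

13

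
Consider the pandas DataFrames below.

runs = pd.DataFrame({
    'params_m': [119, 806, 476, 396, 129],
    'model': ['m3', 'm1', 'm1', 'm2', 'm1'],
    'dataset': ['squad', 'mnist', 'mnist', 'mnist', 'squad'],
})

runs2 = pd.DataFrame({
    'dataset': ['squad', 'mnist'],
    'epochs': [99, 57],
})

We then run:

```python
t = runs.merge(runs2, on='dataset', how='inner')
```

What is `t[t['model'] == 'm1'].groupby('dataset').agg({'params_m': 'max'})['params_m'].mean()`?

merge on 'dataset' (how='inner') → 5 rows:
   params_m model dataset  epochs
0       119    m3   squad      99
1       806    m1   mnist      57
2       476    m1   mnist      57
3       396    m2   mnist      57
4       129    m1   squad      99
filter rows where model == 'm1':
   params_m model dataset  epochs
1       806    m1   mnist      57
2       476    m1   mnist      57
4       129    m1   squad      99
group by dataset, max of params_m:
         params_m
dataset          
mnist         806
squad         129

467.5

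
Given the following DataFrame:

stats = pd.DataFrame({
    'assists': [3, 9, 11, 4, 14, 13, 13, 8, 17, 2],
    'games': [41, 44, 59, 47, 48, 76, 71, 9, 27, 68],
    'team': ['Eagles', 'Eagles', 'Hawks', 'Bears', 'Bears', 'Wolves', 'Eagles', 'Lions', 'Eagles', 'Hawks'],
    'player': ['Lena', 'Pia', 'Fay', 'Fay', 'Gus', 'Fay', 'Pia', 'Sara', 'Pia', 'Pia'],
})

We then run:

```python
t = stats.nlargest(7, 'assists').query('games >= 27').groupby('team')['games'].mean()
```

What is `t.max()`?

take 7 rows with largest assists:
   assists  games    team player
8       17     27  Eagles    Pia
4       14     48   Bears    Gus
5       13     76  Wolves    Fay
6       13     71  Eagles    Pia
2       11     59   Hawks    Fay
1        9     44  Eagles    Pia
7        8      9   Lions   Sara
filter rows where games >= 27:
   assists  games    team player
8       17     27  Eagles    Pia
4       14     48   Bears    Gus
5       13     76  Wolves    Fay
6       13     71  Eagles    Pia
2       11     59   Hawks    Fay
1        9     44  Eagles    Pia
group by team, mean of games:
team
Bears     48.000000
Eagles    47.333333
Hawks     59.000000
Wolves    76.000000
Name: games, dtype: float64
Then the max of the resulting series: 76.0

76.0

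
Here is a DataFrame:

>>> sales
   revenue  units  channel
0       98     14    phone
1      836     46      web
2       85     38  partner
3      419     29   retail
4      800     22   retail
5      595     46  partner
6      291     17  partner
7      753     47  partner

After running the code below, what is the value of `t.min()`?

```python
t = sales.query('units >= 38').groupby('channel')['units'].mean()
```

43.6666666667

filter rows where units >= 38:
   revenue  units  channel
1      836     46      web
2       85     38  partner
5      595     46  partner
7      753     47  partner
group by channel, mean of units:
channel
partner    43.666667
web        46.000000
Name: units, dtype: float64
min of the resulting series → 43.6666666667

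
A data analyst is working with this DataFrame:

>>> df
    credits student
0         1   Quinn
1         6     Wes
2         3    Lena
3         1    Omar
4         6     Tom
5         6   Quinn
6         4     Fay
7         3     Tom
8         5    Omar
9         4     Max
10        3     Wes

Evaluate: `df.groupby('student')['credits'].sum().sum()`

group by student, sum of credits:
student
Fay      4
Lena     3
Max      4
Omar     6
Quinn    7
Tom      9
Wes      9
Name: credits, dtype: int64
Reading off the sum of the resulting series, we get 42.

42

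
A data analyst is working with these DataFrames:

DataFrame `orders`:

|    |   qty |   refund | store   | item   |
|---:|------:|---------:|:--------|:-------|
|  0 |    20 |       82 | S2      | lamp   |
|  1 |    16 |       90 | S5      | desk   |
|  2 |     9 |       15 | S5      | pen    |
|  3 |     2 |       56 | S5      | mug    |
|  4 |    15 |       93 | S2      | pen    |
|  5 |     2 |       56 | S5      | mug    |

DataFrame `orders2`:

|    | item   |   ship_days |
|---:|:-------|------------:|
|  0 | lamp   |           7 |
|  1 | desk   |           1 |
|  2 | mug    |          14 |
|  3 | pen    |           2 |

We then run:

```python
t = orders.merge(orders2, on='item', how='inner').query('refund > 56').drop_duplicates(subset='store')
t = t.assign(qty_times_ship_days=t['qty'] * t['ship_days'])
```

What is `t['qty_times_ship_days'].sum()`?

merge on 'item' (how='inner') → 6 rows:
   qty  refund store  item  ship_days
0   20      82    S2  lamp          7
1   16      90    S5  desk          1
2    9      15    S5   pen          2
3    2      56    S5   mug         14
4   15      93    S2   pen          2
5    2      56    S5   mug         14
filter rows where refund > 56:
   qty  refund store  item  ship_days
0   20      82    S2  lamp          7
1   16      90    S5  desk          1
4   15      93    S2   pen          2
drop duplicate store (keep=first):
   qty  refund store  item  ship_days
0   20      82    S2  lamp          7
1   16      90    S5  desk          1
add column qty_times_ship_days = t['qty'] * t['ship_days']:
   qty  refund store  item  ship_days  qty_times_ship_days
0   20      82    S2  lamp          7                  140
1   16      90    S5  desk          1                   16
So sum() = 156.

156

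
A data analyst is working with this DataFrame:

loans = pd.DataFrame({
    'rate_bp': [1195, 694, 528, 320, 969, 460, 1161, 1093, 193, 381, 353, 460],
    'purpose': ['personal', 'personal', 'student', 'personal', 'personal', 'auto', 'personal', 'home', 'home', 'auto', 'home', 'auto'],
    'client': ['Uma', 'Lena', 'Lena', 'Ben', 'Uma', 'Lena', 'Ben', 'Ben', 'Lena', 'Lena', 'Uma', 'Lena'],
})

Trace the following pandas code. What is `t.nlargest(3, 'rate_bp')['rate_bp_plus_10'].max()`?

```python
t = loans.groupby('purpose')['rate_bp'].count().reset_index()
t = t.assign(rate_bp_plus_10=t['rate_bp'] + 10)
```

group by purpose, count of rate_bp:
purpose
auto        3
home        3
personal    5
student     1
Name: rate_bp, dtype: int64
reset_index():
    purpose  rate_bp
0      auto        3
1      home        3
2  personal        5
3   student        1
add column rate_bp_plus_10 = t['rate_bp'] + 10:
    purpose  rate_bp  rate_bp_plus_10
0      auto        3               13
1      home        3               13
2  personal        5               15
3   student        1               11
take 3 rows with largest rate_bp:
    purpose  rate_bp  rate_bp_plus_10
2  personal        5               15
0      auto        3               13
1      home        3               13
max of column 'rate_bp_plus_10' → 15

15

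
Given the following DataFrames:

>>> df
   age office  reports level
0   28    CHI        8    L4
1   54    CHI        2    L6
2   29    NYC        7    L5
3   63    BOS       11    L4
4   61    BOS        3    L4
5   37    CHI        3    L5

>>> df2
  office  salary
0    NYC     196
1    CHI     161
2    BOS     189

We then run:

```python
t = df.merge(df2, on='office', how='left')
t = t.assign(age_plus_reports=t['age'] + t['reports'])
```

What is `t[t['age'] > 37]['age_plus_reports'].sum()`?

194

merge on 'office' (how='left') → 6 rows:
   age office  reports level  salary
0   28    CHI        8    L4     161
1   54    CHI        2    L6     161
2   29    NYC        7    L5     196
3   63    BOS       11    L4     189
4   61    BOS        3    L4     189
5   37    CHI        3    L5     161
add column age_plus_reports = t['age'] + t['reports']:
   age office  reports level  salary  age_plus_reports
0   28    CHI        8    L4     161                36
1   54    CHI        2    L6     161                56
2   29    NYC        7    L5     196                36
3   63    BOS       11    L4     189                74
4   61    BOS        3    L4     189                64
5   37    CHI        3    L5     161                40
filter rows where age > 37:
   age office  reports level  salary  age_plus_reports
1   54    CHI        2    L6     161                56
3   63    BOS       11    L4     189                74
4   61    BOS        3    L4     189                64
Taking the sum of column 'age_plus_reports' gives 194.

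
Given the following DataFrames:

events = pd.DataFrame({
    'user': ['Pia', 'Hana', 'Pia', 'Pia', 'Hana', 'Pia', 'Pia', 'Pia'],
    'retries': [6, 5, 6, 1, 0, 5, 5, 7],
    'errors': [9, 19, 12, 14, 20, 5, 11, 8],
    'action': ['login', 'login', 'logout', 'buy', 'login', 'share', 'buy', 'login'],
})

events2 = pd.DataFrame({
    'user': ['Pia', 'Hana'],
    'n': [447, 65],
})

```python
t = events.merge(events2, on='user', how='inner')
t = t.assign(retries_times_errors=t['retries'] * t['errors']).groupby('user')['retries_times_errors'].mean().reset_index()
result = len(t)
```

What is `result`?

2

merge on 'user' (how='inner') → 8 rows:
   user  retries  errors  action    n
0   Pia        6       9   login  447
1  Hana        5      19   login   65
2   Pia        6      12  logout  447
3   Pia        1      14     buy  447
4  Hana        0      20   login   65
5   Pia        5       5   share  447
6   Pia        5      11     buy  447
7   Pia        7       8   login  447
add column retries_times_errors = t['retries'] * t['errors']:
   user  retries  errors  action    n  retries_times_errors
0   Pia        6       9   login  447                    54
1  Hana        5      19   login   65                    95
2   Pia        6      12  logout  447                    72
3   Pia        1      14     buy  447                    14
4  Hana        0      20   login   65                     0
5   Pia        5       5   share  447                    25
6   Pia        5      11     buy  447                    55
7   Pia        7       8   login  447                    56
group by user, mean of retries_times_errors:
user
Hana    47.5
Pia     46.0
Name: retries_times_errors, dtype: float64
reset_index():
   user  retries_times_errors
0  Hana                  47.5
1   Pia                  46.0
So result = 2.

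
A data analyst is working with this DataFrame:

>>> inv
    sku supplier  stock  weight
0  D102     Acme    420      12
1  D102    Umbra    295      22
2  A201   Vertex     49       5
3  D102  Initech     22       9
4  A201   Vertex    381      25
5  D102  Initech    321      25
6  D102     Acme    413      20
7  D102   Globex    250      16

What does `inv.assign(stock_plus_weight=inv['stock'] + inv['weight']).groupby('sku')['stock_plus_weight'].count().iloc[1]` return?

add column stock_plus_weight = inv['stock'] + inv['weight']:
    sku supplier  stock  weight  stock_plus_weight
0  D102     Acme    420      12                432
1  D102    Umbra    295      22                317
2  A201   Vertex     49       5                 54
3  D102  Initech     22       9                 31
4  A201   Vertex    381      25                406
5  D102  Initech    321      25                346
6  D102     Acme    413      20                433
7  D102   Globex    250      16                266
group by sku, count of stock_plus_weight:
sku
A201    2
D102    6
Name: stock_plus_weight, dtype: int64

6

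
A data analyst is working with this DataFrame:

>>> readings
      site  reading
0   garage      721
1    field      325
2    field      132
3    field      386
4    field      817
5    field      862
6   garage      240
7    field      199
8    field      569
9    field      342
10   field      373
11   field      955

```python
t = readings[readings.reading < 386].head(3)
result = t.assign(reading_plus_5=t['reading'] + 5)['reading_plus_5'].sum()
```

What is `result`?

712

filter rows where reading < 386:
      site  reading
1    field      325
2    field      132
6   garage      240
7    field      199
9    field      342
10   field      373
take first 3 rows:
     site  reading
1   field      325
2   field      132
6  garage      240
add column reading_plus_5 = t['reading'] + 5:
     site  reading  reading_plus_5
1   field      325             330
2   field      132             137
6  garage      240             245
Hence 712.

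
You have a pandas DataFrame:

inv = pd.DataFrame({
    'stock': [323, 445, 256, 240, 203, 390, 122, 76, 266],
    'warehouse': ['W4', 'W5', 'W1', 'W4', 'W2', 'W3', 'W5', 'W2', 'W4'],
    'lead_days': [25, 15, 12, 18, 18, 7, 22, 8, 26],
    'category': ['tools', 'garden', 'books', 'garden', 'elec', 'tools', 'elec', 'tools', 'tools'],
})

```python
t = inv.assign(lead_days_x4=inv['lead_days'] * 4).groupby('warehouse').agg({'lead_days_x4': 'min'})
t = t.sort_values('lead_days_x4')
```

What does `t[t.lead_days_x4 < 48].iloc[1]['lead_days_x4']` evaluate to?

32

add column lead_days_x4 = inv['lead_days'] * 4:
   stock warehouse  lead_days category  lead_days_x4
0    323        W4         25    tools           100
1    445        W5         15   garden            60
2    256        W1         12    books            48
3    240        W4         18   garden            72
4    203        W2         18     elec            72
5    390        W3          7    tools            28
6    122        W5         22     elec            88
7     76        W2          8    tools            32
8    266        W4         26    tools           104
group by warehouse, min of lead_days_x4:
           lead_days_x4
warehouse              
W1                   48
W2                   32
W3                   28
W4                   72
W5                   60
sort by lead_days_x4:
           lead_days_x4
warehouse              
W3                   28
W2                   32
W1                   48
W5                   60
W4                   72
filter rows where lead_days_x4 < 48:
           lead_days_x4
warehouse              
W3                   28
W2                   32
Taking the value at position 1, column 'lead_days_x4' gives 32.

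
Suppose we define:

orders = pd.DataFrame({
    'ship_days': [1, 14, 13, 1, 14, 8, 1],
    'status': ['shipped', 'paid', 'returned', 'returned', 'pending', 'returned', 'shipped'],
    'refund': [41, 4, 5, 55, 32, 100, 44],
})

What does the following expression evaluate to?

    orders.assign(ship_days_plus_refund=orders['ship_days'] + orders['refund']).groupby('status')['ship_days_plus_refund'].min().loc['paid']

18

add column ship_days_plus_refund = orders['ship_days'] + orders['refund']:
   ship_days    status  refund  ship_days_plus_refund
0          1   shipped      41                     42
1         14      paid       4                     18
2         13  returned       5                     18
3          1  returned      55                     56
4         14   pending      32                     46
5          8  returned     100                    108
6          1   shipped      44                     45
group by status, min of ship_days_plus_refund:
status
paid        18
pending     46
returned    18
shipped     42
Name: ship_days_plus_refund, dtype: int64
Hence 18.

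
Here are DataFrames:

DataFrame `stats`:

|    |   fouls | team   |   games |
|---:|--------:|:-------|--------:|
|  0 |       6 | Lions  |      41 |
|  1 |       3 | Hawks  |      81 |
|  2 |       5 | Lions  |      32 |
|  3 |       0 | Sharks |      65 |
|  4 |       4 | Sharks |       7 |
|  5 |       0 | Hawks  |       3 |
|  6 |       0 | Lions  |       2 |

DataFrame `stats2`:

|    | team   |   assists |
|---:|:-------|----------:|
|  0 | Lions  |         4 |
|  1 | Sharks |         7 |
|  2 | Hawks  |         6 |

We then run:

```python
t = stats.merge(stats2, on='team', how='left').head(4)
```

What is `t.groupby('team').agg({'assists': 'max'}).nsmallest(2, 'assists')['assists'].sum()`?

merge on 'team' (how='left') → 7 rows:
   fouls    team  games  assists
0      6   Lions     41        4
1      3   Hawks     81        6
2      5   Lions     32        4
3      0  Sharks     65        7
4      4  Sharks      7        7
5      0   Hawks      3        6
6      0   Lions      2        4
take first 4 rows:
   fouls    team  games  assists
0      6   Lions     41        4
1      3   Hawks     81        6
2      5   Lions     32        4
3      0  Sharks     65        7
group by team, max of assists:
        assists
team           
Hawks         6
Lions         4
Sharks        7
take 2 rows with smallest assists:
       assists
team          
Lions        4
Hawks        6
sum of column 'assists' → 10

10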